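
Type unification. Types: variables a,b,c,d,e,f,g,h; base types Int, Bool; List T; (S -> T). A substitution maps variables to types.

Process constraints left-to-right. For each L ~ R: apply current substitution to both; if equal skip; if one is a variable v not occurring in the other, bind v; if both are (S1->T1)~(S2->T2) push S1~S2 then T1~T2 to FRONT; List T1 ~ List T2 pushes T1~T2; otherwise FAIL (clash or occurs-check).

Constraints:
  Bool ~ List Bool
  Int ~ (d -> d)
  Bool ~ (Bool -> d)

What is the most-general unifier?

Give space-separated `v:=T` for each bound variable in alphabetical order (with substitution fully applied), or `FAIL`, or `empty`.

Answer: FAIL

Derivation:
step 1: unify Bool ~ List Bool  [subst: {-} | 2 pending]
  clash: Bool vs List Bool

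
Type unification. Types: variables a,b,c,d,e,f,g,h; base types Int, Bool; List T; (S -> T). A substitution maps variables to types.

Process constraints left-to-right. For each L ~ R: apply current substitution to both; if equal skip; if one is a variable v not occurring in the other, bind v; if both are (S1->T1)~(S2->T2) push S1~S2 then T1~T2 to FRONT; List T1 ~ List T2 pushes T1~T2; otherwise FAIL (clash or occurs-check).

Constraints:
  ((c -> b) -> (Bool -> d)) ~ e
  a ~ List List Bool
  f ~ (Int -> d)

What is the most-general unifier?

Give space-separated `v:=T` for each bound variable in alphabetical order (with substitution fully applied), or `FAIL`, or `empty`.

step 1: unify ((c -> b) -> (Bool -> d)) ~ e  [subst: {-} | 2 pending]
  bind e := ((c -> b) -> (Bool -> d))
step 2: unify a ~ List List Bool  [subst: {e:=((c -> b) -> (Bool -> d))} | 1 pending]
  bind a := List List Bool
step 3: unify f ~ (Int -> d)  [subst: {e:=((c -> b) -> (Bool -> d)), a:=List List Bool} | 0 pending]
  bind f := (Int -> d)

Answer: a:=List List Bool e:=((c -> b) -> (Bool -> d)) f:=(Int -> d)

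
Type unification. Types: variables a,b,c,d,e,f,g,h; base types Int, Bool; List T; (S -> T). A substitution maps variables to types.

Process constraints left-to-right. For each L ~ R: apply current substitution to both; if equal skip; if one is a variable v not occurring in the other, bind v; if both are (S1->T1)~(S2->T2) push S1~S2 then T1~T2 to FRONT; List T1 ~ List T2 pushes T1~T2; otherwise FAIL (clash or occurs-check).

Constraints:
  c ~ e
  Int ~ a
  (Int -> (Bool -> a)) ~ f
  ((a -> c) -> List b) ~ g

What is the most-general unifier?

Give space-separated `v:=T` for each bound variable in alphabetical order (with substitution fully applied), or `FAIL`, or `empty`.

Answer: a:=Int c:=e f:=(Int -> (Bool -> Int)) g:=((Int -> e) -> List b)

Derivation:
step 1: unify c ~ e  [subst: {-} | 3 pending]
  bind c := e
step 2: unify Int ~ a  [subst: {c:=e} | 2 pending]
  bind a := Int
step 3: unify (Int -> (Bool -> Int)) ~ f  [subst: {c:=e, a:=Int} | 1 pending]
  bind f := (Int -> (Bool -> Int))
step 4: unify ((Int -> e) -> List b) ~ g  [subst: {c:=e, a:=Int, f:=(Int -> (Bool -> Int))} | 0 pending]
  bind g := ((Int -> e) -> List b)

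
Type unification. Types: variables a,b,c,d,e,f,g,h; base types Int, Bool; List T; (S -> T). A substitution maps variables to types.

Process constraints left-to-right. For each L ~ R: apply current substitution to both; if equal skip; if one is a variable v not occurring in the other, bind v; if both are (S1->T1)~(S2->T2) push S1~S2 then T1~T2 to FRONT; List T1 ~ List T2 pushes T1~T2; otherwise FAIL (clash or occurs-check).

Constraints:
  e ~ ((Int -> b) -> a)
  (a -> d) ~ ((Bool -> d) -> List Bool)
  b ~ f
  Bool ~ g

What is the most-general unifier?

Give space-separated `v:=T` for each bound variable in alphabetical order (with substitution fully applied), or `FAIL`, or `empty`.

Answer: a:=(Bool -> List Bool) b:=f d:=List Bool e:=((Int -> f) -> (Bool -> List Bool)) g:=Bool

Derivation:
step 1: unify e ~ ((Int -> b) -> a)  [subst: {-} | 3 pending]
  bind e := ((Int -> b) -> a)
step 2: unify (a -> d) ~ ((Bool -> d) -> List Bool)  [subst: {e:=((Int -> b) -> a)} | 2 pending]
  -> decompose arrow: push a~(Bool -> d), d~List Bool
step 3: unify a ~ (Bool -> d)  [subst: {e:=((Int -> b) -> a)} | 3 pending]
  bind a := (Bool -> d)
step 4: unify d ~ List Bool  [subst: {e:=((Int -> b) -> a), a:=(Bool -> d)} | 2 pending]
  bind d := List Bool
step 5: unify b ~ f  [subst: {e:=((Int -> b) -> a), a:=(Bool -> d), d:=List Bool} | 1 pending]
  bind b := f
step 6: unify Bool ~ g  [subst: {e:=((Int -> b) -> a), a:=(Bool -> d), d:=List Bool, b:=f} | 0 pending]
  bind g := Bool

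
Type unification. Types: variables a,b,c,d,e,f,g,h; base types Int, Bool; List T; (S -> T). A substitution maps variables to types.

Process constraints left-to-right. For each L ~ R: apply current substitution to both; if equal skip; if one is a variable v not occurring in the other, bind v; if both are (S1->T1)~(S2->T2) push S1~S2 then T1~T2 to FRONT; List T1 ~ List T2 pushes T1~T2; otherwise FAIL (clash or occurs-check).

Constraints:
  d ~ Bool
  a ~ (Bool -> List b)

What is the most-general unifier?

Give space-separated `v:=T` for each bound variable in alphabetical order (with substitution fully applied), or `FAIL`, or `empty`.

step 1: unify d ~ Bool  [subst: {-} | 1 pending]
  bind d := Bool
step 2: unify a ~ (Bool -> List b)  [subst: {d:=Bool} | 0 pending]
  bind a := (Bool -> List b)

Answer: a:=(Bool -> List b) d:=Bool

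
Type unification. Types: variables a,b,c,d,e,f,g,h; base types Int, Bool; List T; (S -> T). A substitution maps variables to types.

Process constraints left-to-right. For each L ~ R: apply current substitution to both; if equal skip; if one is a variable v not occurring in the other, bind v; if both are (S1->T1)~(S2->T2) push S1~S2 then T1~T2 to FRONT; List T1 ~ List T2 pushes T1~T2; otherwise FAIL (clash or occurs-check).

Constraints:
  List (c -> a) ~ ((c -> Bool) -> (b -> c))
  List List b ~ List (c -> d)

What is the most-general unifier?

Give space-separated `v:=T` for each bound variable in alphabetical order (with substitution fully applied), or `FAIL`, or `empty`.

Answer: FAIL

Derivation:
step 1: unify List (c -> a) ~ ((c -> Bool) -> (b -> c))  [subst: {-} | 1 pending]
  clash: List (c -> a) vs ((c -> Bool) -> (b -> c))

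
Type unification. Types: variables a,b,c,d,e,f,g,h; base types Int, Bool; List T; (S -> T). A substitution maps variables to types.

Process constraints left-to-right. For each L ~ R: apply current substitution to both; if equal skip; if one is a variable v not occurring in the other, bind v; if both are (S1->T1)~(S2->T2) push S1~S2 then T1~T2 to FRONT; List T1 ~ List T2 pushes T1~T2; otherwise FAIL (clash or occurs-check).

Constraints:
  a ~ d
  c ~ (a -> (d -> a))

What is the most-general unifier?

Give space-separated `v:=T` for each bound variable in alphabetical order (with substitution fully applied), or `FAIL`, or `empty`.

Answer: a:=d c:=(d -> (d -> d))

Derivation:
step 1: unify a ~ d  [subst: {-} | 1 pending]
  bind a := d
step 2: unify c ~ (d -> (d -> d))  [subst: {a:=d} | 0 pending]
  bind c := (d -> (d -> d))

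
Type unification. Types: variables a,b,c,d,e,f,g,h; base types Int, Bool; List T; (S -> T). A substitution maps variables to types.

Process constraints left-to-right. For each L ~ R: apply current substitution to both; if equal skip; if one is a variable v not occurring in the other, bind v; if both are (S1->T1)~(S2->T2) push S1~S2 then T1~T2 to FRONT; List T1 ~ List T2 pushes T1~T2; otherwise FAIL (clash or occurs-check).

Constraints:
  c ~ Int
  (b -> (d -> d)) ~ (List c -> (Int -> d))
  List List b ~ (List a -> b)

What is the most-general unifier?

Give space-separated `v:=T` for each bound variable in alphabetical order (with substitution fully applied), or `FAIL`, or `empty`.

Answer: FAIL

Derivation:
step 1: unify c ~ Int  [subst: {-} | 2 pending]
  bind c := Int
step 2: unify (b -> (d -> d)) ~ (List Int -> (Int -> d))  [subst: {c:=Int} | 1 pending]
  -> decompose arrow: push b~List Int, (d -> d)~(Int -> d)
step 3: unify b ~ List Int  [subst: {c:=Int} | 2 pending]
  bind b := List Int
step 4: unify (d -> d) ~ (Int -> d)  [subst: {c:=Int, b:=List Int} | 1 pending]
  -> decompose arrow: push d~Int, d~d
step 5: unify d ~ Int  [subst: {c:=Int, b:=List Int} | 2 pending]
  bind d := Int
step 6: unify Int ~ Int  [subst: {c:=Int, b:=List Int, d:=Int} | 1 pending]
  -> identical, skip
step 7: unify List List List Int ~ (List a -> List Int)  [subst: {c:=Int, b:=List Int, d:=Int} | 0 pending]
  clash: List List List Int vs (List a -> List Int)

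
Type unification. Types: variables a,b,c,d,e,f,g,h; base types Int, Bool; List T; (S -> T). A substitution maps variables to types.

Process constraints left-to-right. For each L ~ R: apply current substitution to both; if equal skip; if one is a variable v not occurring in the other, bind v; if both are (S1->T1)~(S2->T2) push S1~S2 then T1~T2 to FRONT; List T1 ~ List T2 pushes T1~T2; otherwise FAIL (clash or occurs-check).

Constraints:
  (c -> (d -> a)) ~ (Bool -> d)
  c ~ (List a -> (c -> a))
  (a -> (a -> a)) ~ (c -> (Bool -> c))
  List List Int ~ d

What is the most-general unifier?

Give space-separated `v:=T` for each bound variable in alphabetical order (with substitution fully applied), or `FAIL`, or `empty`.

step 1: unify (c -> (d -> a)) ~ (Bool -> d)  [subst: {-} | 3 pending]
  -> decompose arrow: push c~Bool, (d -> a)~d
step 2: unify c ~ Bool  [subst: {-} | 4 pending]
  bind c := Bool
step 3: unify (d -> a) ~ d  [subst: {c:=Bool} | 3 pending]
  occurs-check fail

Answer: FAIL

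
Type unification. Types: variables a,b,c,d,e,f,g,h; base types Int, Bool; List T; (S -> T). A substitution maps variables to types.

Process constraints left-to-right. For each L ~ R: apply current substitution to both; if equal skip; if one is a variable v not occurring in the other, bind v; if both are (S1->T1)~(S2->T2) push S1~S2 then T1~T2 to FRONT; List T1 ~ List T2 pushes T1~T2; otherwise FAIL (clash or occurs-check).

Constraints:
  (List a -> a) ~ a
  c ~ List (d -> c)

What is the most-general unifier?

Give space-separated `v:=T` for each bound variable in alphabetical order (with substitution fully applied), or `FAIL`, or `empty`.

Answer: FAIL

Derivation:
step 1: unify (List a -> a) ~ a  [subst: {-} | 1 pending]
  occurs-check fail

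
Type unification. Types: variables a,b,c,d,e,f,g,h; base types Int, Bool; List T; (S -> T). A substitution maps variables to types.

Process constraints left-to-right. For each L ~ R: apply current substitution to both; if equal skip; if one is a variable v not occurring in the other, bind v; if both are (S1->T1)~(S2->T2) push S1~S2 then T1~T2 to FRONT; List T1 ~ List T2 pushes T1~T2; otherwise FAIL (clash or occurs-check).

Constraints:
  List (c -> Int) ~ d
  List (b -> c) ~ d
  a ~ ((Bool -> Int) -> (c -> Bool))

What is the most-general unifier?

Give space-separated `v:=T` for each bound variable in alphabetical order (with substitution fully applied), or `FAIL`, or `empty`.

step 1: unify List (c -> Int) ~ d  [subst: {-} | 2 pending]
  bind d := List (c -> Int)
step 2: unify List (b -> c) ~ List (c -> Int)  [subst: {d:=List (c -> Int)} | 1 pending]
  -> decompose List: push (b -> c)~(c -> Int)
step 3: unify (b -> c) ~ (c -> Int)  [subst: {d:=List (c -> Int)} | 1 pending]
  -> decompose arrow: push b~c, c~Int
step 4: unify b ~ c  [subst: {d:=List (c -> Int)} | 2 pending]
  bind b := c
step 5: unify c ~ Int  [subst: {d:=List (c -> Int), b:=c} | 1 pending]
  bind c := Int
step 6: unify a ~ ((Bool -> Int) -> (Int -> Bool))  [subst: {d:=List (c -> Int), b:=c, c:=Int} | 0 pending]
  bind a := ((Bool -> Int) -> (Int -> Bool))

Answer: a:=((Bool -> Int) -> (Int -> Bool)) b:=Int c:=Int d:=List (Int -> Int)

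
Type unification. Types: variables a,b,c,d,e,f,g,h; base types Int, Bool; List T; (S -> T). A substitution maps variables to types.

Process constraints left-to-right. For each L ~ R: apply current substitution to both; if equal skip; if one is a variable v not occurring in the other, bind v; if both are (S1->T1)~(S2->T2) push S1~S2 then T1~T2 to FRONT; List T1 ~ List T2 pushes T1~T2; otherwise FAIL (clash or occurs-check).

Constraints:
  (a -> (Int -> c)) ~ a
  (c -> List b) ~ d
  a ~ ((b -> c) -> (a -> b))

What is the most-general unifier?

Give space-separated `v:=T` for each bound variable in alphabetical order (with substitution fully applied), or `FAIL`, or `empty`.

Answer: FAIL

Derivation:
step 1: unify (a -> (Int -> c)) ~ a  [subst: {-} | 2 pending]
  occurs-check fail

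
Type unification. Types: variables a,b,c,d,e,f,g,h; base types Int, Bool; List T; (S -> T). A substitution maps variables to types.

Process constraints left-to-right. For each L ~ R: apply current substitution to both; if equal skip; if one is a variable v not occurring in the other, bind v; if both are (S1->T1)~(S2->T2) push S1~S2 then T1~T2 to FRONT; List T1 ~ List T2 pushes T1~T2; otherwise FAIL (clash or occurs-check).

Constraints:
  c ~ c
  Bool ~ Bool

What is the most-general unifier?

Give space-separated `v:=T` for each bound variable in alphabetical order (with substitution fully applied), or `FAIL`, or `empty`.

step 1: unify c ~ c  [subst: {-} | 1 pending]
  -> identical, skip
step 2: unify Bool ~ Bool  [subst: {-} | 0 pending]
  -> identical, skip

Answer: empty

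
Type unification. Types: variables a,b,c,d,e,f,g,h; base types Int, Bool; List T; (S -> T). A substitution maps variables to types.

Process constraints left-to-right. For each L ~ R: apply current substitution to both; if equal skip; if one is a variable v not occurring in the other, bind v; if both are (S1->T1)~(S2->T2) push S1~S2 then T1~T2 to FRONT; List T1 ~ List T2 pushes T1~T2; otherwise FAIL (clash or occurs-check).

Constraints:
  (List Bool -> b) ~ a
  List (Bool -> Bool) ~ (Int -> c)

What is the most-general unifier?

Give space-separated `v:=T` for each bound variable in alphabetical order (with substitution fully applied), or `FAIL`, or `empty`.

step 1: unify (List Bool -> b) ~ a  [subst: {-} | 1 pending]
  bind a := (List Bool -> b)
step 2: unify List (Bool -> Bool) ~ (Int -> c)  [subst: {a:=(List Bool -> b)} | 0 pending]
  clash: List (Bool -> Bool) vs (Int -> c)

Answer: FAIL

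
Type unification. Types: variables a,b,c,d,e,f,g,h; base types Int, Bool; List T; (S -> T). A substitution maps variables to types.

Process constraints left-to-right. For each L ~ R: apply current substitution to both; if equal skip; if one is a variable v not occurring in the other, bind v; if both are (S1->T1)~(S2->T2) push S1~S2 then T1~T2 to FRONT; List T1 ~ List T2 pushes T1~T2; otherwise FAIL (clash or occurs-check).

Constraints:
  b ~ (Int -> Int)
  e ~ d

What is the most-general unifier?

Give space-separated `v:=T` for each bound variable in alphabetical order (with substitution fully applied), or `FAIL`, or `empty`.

step 1: unify b ~ (Int -> Int)  [subst: {-} | 1 pending]
  bind b := (Int -> Int)
step 2: unify e ~ d  [subst: {b:=(Int -> Int)} | 0 pending]
  bind e := d

Answer: b:=(Int -> Int) e:=d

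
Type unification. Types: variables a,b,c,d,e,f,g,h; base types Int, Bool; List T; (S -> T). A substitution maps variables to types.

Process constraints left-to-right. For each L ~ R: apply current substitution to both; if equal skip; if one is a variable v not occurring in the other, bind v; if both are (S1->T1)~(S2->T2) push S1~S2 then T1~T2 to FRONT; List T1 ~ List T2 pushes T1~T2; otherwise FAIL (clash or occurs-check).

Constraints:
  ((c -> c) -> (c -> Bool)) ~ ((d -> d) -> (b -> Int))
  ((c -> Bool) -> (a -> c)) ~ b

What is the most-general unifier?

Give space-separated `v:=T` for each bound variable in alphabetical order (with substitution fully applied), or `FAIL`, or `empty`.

Answer: FAIL

Derivation:
step 1: unify ((c -> c) -> (c -> Bool)) ~ ((d -> d) -> (b -> Int))  [subst: {-} | 1 pending]
  -> decompose arrow: push (c -> c)~(d -> d), (c -> Bool)~(b -> Int)
step 2: unify (c -> c) ~ (d -> d)  [subst: {-} | 2 pending]
  -> decompose arrow: push c~d, c~d
step 3: unify c ~ d  [subst: {-} | 3 pending]
  bind c := d
step 4: unify d ~ d  [subst: {c:=d} | 2 pending]
  -> identical, skip
step 5: unify (d -> Bool) ~ (b -> Int)  [subst: {c:=d} | 1 pending]
  -> decompose arrow: push d~b, Bool~Int
step 6: unify d ~ b  [subst: {c:=d} | 2 pending]
  bind d := b
step 7: unify Bool ~ Int  [subst: {c:=d, d:=b} | 1 pending]
  clash: Bool vs Int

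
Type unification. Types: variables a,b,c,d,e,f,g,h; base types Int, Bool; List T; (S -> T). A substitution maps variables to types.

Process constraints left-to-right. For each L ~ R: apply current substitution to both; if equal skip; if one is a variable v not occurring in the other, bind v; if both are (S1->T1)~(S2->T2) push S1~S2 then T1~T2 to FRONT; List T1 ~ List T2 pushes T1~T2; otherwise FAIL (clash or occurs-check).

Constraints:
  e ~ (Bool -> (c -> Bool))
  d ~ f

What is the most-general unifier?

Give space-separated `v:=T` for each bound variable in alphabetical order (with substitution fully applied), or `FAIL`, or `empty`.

step 1: unify e ~ (Bool -> (c -> Bool))  [subst: {-} | 1 pending]
  bind e := (Bool -> (c -> Bool))
step 2: unify d ~ f  [subst: {e:=(Bool -> (c -> Bool))} | 0 pending]
  bind d := f

Answer: d:=f e:=(Bool -> (c -> Bool))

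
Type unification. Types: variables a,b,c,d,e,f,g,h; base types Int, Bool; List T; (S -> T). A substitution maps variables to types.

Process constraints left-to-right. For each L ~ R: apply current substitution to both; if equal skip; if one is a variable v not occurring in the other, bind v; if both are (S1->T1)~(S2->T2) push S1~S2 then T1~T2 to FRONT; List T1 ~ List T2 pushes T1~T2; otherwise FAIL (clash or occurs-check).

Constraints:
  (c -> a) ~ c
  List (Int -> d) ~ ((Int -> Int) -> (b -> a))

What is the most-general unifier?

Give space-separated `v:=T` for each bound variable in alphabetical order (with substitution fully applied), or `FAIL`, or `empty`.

step 1: unify (c -> a) ~ c  [subst: {-} | 1 pending]
  occurs-check fail

Answer: FAIL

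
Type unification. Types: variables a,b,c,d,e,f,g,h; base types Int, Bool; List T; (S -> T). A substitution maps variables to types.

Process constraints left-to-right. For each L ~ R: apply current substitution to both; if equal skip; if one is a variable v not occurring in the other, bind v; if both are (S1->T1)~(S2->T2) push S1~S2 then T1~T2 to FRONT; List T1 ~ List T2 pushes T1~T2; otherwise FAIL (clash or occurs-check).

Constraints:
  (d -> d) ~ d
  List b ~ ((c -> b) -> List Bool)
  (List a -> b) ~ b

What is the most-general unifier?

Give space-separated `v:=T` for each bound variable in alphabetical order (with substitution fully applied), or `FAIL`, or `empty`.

Answer: FAIL

Derivation:
step 1: unify (d -> d) ~ d  [subst: {-} | 2 pending]
  occurs-check fail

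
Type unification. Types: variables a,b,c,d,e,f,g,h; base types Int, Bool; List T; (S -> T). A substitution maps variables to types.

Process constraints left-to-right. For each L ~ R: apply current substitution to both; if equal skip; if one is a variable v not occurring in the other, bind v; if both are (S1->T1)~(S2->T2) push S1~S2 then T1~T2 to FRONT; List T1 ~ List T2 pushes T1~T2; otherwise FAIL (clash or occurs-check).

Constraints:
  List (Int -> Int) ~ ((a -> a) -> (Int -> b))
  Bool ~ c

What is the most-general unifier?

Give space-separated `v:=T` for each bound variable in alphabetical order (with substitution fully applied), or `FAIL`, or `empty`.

Answer: FAIL

Derivation:
step 1: unify List (Int -> Int) ~ ((a -> a) -> (Int -> b))  [subst: {-} | 1 pending]
  clash: List (Int -> Int) vs ((a -> a) -> (Int -> b))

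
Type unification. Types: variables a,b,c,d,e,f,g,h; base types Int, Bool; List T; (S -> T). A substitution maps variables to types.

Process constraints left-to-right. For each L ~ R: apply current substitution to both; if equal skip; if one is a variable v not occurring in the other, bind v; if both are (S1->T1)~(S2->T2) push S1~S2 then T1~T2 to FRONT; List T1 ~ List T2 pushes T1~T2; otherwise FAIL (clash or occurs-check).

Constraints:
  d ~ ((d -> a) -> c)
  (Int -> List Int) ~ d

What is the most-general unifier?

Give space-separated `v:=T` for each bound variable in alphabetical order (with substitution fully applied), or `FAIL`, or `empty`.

step 1: unify d ~ ((d -> a) -> c)  [subst: {-} | 1 pending]
  occurs-check fail: d in ((d -> a) -> c)

Answer: FAIL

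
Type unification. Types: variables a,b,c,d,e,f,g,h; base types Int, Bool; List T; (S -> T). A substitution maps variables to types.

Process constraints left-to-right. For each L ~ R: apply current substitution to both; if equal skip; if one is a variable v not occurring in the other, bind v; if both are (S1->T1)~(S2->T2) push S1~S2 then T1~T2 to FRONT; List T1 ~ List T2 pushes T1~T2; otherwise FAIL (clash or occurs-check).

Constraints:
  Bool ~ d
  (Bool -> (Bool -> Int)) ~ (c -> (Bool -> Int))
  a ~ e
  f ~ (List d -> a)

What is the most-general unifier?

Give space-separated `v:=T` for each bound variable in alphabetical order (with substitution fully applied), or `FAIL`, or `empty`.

Answer: a:=e c:=Bool d:=Bool f:=(List Bool -> e)

Derivation:
step 1: unify Bool ~ d  [subst: {-} | 3 pending]
  bind d := Bool
step 2: unify (Bool -> (Bool -> Int)) ~ (c -> (Bool -> Int))  [subst: {d:=Bool} | 2 pending]
  -> decompose arrow: push Bool~c, (Bool -> Int)~(Bool -> Int)
step 3: unify Bool ~ c  [subst: {d:=Bool} | 3 pending]
  bind c := Bool
step 4: unify (Bool -> Int) ~ (Bool -> Int)  [subst: {d:=Bool, c:=Bool} | 2 pending]
  -> identical, skip
step 5: unify a ~ e  [subst: {d:=Bool, c:=Bool} | 1 pending]
  bind a := e
step 6: unify f ~ (List Bool -> e)  [subst: {d:=Bool, c:=Bool, a:=e} | 0 pending]
  bind f := (List Bool -> e)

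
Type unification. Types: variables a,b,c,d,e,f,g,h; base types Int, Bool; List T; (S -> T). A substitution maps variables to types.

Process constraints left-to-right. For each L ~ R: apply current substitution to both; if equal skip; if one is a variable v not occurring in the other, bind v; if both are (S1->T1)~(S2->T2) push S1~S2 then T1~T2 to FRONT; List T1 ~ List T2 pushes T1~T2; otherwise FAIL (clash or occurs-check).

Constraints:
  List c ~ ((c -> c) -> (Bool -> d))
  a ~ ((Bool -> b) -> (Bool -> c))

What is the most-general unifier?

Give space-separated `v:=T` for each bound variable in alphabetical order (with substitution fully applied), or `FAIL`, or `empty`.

step 1: unify List c ~ ((c -> c) -> (Bool -> d))  [subst: {-} | 1 pending]
  clash: List c vs ((c -> c) -> (Bool -> d))

Answer: FAIL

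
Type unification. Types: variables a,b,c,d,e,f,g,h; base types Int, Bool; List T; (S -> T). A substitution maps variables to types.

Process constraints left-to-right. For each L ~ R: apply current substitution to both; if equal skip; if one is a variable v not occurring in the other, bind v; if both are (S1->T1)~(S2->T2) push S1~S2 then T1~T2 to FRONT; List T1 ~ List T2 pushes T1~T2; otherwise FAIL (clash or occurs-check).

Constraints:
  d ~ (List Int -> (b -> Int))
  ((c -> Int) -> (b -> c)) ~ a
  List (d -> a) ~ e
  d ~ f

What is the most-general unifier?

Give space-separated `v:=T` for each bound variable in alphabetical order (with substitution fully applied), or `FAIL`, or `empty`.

step 1: unify d ~ (List Int -> (b -> Int))  [subst: {-} | 3 pending]
  bind d := (List Int -> (b -> Int))
step 2: unify ((c -> Int) -> (b -> c)) ~ a  [subst: {d:=(List Int -> (b -> Int))} | 2 pending]
  bind a := ((c -> Int) -> (b -> c))
step 3: unify List ((List Int -> (b -> Int)) -> ((c -> Int) -> (b -> c))) ~ e  [subst: {d:=(List Int -> (b -> Int)), a:=((c -> Int) -> (b -> c))} | 1 pending]
  bind e := List ((List Int -> (b -> Int)) -> ((c -> Int) -> (b -> c)))
step 4: unify (List Int -> (b -> Int)) ~ f  [subst: {d:=(List Int -> (b -> Int)), a:=((c -> Int) -> (b -> c)), e:=List ((List Int -> (b -> Int)) -> ((c -> Int) -> (b -> c)))} | 0 pending]
  bind f := (List Int -> (b -> Int))

Answer: a:=((c -> Int) -> (b -> c)) d:=(List Int -> (b -> Int)) e:=List ((List Int -> (b -> Int)) -> ((c -> Int) -> (b -> c))) f:=(List Int -> (b -> Int))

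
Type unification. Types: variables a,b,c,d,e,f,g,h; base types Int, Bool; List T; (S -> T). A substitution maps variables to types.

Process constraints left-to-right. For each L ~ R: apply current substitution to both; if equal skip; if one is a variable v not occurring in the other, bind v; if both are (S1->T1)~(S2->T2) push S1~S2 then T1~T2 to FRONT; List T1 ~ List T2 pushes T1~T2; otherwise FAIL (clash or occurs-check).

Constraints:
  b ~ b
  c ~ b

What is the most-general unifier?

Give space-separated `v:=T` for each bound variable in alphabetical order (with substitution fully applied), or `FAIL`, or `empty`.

Answer: c:=b

Derivation:
step 1: unify b ~ b  [subst: {-} | 1 pending]
  -> identical, skip
step 2: unify c ~ b  [subst: {-} | 0 pending]
  bind c := b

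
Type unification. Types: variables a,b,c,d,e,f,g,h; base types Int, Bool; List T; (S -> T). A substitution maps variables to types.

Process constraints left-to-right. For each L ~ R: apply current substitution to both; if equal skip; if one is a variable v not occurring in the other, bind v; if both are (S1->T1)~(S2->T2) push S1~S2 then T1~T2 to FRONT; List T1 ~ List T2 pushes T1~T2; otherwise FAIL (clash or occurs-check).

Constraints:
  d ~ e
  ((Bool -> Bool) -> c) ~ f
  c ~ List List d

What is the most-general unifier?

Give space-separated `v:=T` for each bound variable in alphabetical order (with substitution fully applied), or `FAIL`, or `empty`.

step 1: unify d ~ e  [subst: {-} | 2 pending]
  bind d := e
step 2: unify ((Bool -> Bool) -> c) ~ f  [subst: {d:=e} | 1 pending]
  bind f := ((Bool -> Bool) -> c)
step 3: unify c ~ List List e  [subst: {d:=e, f:=((Bool -> Bool) -> c)} | 0 pending]
  bind c := List List e

Answer: c:=List List e d:=e f:=((Bool -> Bool) -> List List e)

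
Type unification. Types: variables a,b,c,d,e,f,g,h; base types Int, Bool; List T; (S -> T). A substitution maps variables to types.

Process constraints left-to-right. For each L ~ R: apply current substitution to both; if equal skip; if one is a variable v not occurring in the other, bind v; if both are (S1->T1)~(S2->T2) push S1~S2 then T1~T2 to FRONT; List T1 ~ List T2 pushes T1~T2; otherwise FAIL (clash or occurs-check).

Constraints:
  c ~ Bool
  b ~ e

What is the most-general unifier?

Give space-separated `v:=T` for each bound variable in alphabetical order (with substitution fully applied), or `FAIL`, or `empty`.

step 1: unify c ~ Bool  [subst: {-} | 1 pending]
  bind c := Bool
step 2: unify b ~ e  [subst: {c:=Bool} | 0 pending]
  bind b := e

Answer: b:=e c:=Bool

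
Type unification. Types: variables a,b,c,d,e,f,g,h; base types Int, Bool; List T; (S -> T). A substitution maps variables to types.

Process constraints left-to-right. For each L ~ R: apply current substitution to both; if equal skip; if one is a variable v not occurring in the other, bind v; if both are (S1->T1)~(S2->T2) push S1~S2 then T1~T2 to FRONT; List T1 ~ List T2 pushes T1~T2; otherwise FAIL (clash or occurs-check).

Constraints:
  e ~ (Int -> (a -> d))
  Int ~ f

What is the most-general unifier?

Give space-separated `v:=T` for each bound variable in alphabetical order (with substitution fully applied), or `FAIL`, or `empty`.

Answer: e:=(Int -> (a -> d)) f:=Int

Derivation:
step 1: unify e ~ (Int -> (a -> d))  [subst: {-} | 1 pending]
  bind e := (Int -> (a -> d))
step 2: unify Int ~ f  [subst: {e:=(Int -> (a -> d))} | 0 pending]
  bind f := Int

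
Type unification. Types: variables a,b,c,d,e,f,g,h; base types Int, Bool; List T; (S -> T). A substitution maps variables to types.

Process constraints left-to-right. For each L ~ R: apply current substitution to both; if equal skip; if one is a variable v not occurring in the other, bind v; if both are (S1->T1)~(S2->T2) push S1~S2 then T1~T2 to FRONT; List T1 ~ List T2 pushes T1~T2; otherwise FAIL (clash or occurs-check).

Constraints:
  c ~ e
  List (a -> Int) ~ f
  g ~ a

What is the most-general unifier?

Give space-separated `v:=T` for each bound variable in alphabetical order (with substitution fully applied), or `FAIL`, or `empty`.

step 1: unify c ~ e  [subst: {-} | 2 pending]
  bind c := e
step 2: unify List (a -> Int) ~ f  [subst: {c:=e} | 1 pending]
  bind f := List (a -> Int)
step 3: unify g ~ a  [subst: {c:=e, f:=List (a -> Int)} | 0 pending]
  bind g := a

Answer: c:=e f:=List (a -> Int) g:=a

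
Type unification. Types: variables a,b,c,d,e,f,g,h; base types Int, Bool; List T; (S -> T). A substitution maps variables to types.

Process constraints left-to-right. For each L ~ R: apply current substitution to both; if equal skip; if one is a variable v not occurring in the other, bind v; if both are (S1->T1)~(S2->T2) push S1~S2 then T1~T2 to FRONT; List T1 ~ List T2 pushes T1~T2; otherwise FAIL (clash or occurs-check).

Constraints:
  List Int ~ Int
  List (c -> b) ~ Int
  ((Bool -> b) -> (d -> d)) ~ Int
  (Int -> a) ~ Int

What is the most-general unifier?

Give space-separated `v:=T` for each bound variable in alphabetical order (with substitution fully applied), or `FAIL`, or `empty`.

step 1: unify List Int ~ Int  [subst: {-} | 3 pending]
  clash: List Int vs Int

Answer: FAIL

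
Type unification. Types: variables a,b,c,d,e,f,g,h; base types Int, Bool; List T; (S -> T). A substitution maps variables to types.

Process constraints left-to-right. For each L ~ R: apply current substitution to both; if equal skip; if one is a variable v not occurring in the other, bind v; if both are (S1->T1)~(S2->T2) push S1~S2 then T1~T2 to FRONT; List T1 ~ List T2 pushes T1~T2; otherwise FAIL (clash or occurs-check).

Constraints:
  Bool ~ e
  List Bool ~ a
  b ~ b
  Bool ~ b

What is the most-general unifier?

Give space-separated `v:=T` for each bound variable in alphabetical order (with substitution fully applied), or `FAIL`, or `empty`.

step 1: unify Bool ~ e  [subst: {-} | 3 pending]
  bind e := Bool
step 2: unify List Bool ~ a  [subst: {e:=Bool} | 2 pending]
  bind a := List Bool
step 3: unify b ~ b  [subst: {e:=Bool, a:=List Bool} | 1 pending]
  -> identical, skip
step 4: unify Bool ~ b  [subst: {e:=Bool, a:=List Bool} | 0 pending]
  bind b := Bool

Answer: a:=List Bool b:=Bool e:=Bool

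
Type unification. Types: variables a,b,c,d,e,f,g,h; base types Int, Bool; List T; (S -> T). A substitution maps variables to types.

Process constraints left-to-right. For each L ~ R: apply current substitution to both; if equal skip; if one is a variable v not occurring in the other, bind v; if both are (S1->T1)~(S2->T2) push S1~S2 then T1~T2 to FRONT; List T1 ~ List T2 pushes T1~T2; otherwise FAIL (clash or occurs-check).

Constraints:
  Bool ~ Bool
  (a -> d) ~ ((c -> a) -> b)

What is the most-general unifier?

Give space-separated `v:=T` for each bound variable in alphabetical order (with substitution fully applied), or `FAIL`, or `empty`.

Answer: FAIL

Derivation:
step 1: unify Bool ~ Bool  [subst: {-} | 1 pending]
  -> identical, skip
step 2: unify (a -> d) ~ ((c -> a) -> b)  [subst: {-} | 0 pending]
  -> decompose arrow: push a~(c -> a), d~b
step 3: unify a ~ (c -> a)  [subst: {-} | 1 pending]
  occurs-check fail: a in (c -> a)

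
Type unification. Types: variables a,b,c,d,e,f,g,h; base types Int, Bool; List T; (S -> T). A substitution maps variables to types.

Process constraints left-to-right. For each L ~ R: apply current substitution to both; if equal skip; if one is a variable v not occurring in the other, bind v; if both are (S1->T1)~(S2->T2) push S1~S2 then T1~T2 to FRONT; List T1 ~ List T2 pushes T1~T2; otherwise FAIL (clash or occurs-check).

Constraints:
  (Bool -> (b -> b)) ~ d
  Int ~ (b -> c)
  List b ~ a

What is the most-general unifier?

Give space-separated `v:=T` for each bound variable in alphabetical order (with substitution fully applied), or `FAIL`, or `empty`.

step 1: unify (Bool -> (b -> b)) ~ d  [subst: {-} | 2 pending]
  bind d := (Bool -> (b -> b))
step 2: unify Int ~ (b -> c)  [subst: {d:=(Bool -> (b -> b))} | 1 pending]
  clash: Int vs (b -> c)

Answer: FAIL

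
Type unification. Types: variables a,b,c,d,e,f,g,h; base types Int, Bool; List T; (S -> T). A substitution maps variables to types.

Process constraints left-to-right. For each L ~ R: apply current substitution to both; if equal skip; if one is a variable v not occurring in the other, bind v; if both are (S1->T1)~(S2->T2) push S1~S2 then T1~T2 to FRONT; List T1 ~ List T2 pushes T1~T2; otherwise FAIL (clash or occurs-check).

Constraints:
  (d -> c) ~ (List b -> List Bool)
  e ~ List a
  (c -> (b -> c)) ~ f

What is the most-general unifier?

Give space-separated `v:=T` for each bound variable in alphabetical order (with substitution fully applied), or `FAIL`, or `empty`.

step 1: unify (d -> c) ~ (List b -> List Bool)  [subst: {-} | 2 pending]
  -> decompose arrow: push d~List b, c~List Bool
step 2: unify d ~ List b  [subst: {-} | 3 pending]
  bind d := List b
step 3: unify c ~ List Bool  [subst: {d:=List b} | 2 pending]
  bind c := List Bool
step 4: unify e ~ List a  [subst: {d:=List b, c:=List Bool} | 1 pending]
  bind e := List a
step 5: unify (List Bool -> (b -> List Bool)) ~ f  [subst: {d:=List b, c:=List Bool, e:=List a} | 0 pending]
  bind f := (List Bool -> (b -> List Bool))

Answer: c:=List Bool d:=List b e:=List a f:=(List Bool -> (b -> List Bool))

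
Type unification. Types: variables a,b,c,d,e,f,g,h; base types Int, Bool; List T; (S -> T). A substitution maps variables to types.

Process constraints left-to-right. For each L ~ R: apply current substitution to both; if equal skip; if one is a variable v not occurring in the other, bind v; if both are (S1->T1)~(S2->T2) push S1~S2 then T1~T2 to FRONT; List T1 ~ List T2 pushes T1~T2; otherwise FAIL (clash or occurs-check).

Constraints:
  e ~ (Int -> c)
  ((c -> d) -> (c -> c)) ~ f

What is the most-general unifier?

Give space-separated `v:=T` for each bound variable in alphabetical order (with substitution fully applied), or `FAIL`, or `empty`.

Answer: e:=(Int -> c) f:=((c -> d) -> (c -> c))

Derivation:
step 1: unify e ~ (Int -> c)  [subst: {-} | 1 pending]
  bind e := (Int -> c)
step 2: unify ((c -> d) -> (c -> c)) ~ f  [subst: {e:=(Int -> c)} | 0 pending]
  bind f := ((c -> d) -> (c -> c))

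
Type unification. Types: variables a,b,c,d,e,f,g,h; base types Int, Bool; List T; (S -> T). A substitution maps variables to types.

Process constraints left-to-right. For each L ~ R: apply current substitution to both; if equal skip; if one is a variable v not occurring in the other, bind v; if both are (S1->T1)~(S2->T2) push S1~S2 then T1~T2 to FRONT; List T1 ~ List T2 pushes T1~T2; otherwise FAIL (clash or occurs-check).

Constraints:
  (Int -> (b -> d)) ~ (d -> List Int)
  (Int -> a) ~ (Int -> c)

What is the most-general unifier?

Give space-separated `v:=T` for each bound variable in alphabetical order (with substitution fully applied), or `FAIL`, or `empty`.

step 1: unify (Int -> (b -> d)) ~ (d -> List Int)  [subst: {-} | 1 pending]
  -> decompose arrow: push Int~d, (b -> d)~List Int
step 2: unify Int ~ d  [subst: {-} | 2 pending]
  bind d := Int
step 3: unify (b -> Int) ~ List Int  [subst: {d:=Int} | 1 pending]
  clash: (b -> Int) vs List Int

Answer: FAIL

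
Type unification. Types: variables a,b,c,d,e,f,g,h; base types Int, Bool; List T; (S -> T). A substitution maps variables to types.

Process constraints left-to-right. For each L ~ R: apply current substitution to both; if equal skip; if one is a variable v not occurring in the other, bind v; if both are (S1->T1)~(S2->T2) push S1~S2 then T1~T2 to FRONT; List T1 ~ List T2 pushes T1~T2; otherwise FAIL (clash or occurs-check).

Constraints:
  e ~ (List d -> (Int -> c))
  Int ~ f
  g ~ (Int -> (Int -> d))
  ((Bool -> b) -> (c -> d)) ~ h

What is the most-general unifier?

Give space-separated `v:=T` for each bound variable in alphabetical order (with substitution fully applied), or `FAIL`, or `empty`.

step 1: unify e ~ (List d -> (Int -> c))  [subst: {-} | 3 pending]
  bind e := (List d -> (Int -> c))
step 2: unify Int ~ f  [subst: {e:=(List d -> (Int -> c))} | 2 pending]
  bind f := Int
step 3: unify g ~ (Int -> (Int -> d))  [subst: {e:=(List d -> (Int -> c)), f:=Int} | 1 pending]
  bind g := (Int -> (Int -> d))
step 4: unify ((Bool -> b) -> (c -> d)) ~ h  [subst: {e:=(List d -> (Int -> c)), f:=Int, g:=(Int -> (Int -> d))} | 0 pending]
  bind h := ((Bool -> b) -> (c -> d))

Answer: e:=(List d -> (Int -> c)) f:=Int g:=(Int -> (Int -> d)) h:=((Bool -> b) -> (c -> d))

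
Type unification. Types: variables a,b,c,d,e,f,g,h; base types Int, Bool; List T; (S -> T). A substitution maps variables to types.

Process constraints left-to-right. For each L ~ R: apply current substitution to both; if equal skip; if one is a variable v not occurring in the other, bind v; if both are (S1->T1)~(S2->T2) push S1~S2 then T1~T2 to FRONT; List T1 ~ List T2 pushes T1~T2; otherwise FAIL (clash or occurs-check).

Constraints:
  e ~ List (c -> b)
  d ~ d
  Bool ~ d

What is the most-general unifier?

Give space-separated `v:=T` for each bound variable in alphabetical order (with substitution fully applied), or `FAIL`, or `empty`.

step 1: unify e ~ List (c -> b)  [subst: {-} | 2 pending]
  bind e := List (c -> b)
step 2: unify d ~ d  [subst: {e:=List (c -> b)} | 1 pending]
  -> identical, skip
step 3: unify Bool ~ d  [subst: {e:=List (c -> b)} | 0 pending]
  bind d := Bool

Answer: d:=Bool e:=List (c -> b)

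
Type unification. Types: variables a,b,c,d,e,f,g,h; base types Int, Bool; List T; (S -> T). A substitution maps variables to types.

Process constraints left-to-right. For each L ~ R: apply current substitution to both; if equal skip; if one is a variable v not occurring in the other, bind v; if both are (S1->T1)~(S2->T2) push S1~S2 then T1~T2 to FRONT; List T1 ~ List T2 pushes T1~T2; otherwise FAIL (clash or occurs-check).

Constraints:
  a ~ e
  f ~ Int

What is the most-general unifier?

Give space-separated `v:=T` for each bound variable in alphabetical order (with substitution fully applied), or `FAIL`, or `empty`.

Answer: a:=e f:=Int

Derivation:
step 1: unify a ~ e  [subst: {-} | 1 pending]
  bind a := e
step 2: unify f ~ Int  [subst: {a:=e} | 0 pending]
  bind f := Int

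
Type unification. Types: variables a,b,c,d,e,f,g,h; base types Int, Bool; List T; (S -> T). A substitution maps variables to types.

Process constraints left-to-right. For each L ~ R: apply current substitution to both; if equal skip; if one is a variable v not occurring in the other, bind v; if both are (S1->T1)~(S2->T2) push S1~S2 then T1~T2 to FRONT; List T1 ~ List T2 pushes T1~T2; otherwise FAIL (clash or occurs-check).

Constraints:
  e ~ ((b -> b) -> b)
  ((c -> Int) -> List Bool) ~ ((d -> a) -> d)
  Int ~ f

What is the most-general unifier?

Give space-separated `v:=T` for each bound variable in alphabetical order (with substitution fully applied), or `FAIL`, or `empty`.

step 1: unify e ~ ((b -> b) -> b)  [subst: {-} | 2 pending]
  bind e := ((b -> b) -> b)
step 2: unify ((c -> Int) -> List Bool) ~ ((d -> a) -> d)  [subst: {e:=((b -> b) -> b)} | 1 pending]
  -> decompose arrow: push (c -> Int)~(d -> a), List Bool~d
step 3: unify (c -> Int) ~ (d -> a)  [subst: {e:=((b -> b) -> b)} | 2 pending]
  -> decompose arrow: push c~d, Int~a
step 4: unify c ~ d  [subst: {e:=((b -> b) -> b)} | 3 pending]
  bind c := d
step 5: unify Int ~ a  [subst: {e:=((b -> b) -> b), c:=d} | 2 pending]
  bind a := Int
step 6: unify List Bool ~ d  [subst: {e:=((b -> b) -> b), c:=d, a:=Int} | 1 pending]
  bind d := List Bool
step 7: unify Int ~ f  [subst: {e:=((b -> b) -> b), c:=d, a:=Int, d:=List Bool} | 0 pending]
  bind f := Int

Answer: a:=Int c:=List Bool d:=List Bool e:=((b -> b) -> b) f:=Int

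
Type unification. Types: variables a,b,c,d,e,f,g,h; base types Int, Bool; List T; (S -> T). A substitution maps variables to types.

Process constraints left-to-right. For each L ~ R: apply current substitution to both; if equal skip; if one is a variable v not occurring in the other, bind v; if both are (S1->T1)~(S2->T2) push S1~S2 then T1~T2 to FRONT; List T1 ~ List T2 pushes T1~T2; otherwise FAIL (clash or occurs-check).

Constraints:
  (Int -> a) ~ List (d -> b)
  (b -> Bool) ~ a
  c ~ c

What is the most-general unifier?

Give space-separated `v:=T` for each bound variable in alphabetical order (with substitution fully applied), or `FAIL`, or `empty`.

step 1: unify (Int -> a) ~ List (d -> b)  [subst: {-} | 2 pending]
  clash: (Int -> a) vs List (d -> b)

Answer: FAIL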